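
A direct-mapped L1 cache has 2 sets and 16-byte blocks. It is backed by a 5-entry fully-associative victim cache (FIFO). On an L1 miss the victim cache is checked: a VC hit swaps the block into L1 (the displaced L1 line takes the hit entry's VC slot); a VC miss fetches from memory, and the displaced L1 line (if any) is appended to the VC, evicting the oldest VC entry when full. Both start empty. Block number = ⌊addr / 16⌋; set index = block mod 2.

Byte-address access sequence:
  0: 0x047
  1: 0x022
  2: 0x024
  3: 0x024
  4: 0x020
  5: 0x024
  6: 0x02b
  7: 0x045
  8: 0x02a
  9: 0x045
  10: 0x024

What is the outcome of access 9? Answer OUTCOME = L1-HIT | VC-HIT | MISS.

OUTCOME = VC-HIT

0: 0x47 (blk 4, set 0) → MISS  vc=[]
1: 0x22 (blk 2, set 0) → MISS  vc=[4]
2: 0x24 (blk 2, set 0) → L1-HIT  vc=[4]
3: 0x24 (blk 2, set 0) → L1-HIT  vc=[4]
4: 0x20 (blk 2, set 0) → L1-HIT  vc=[4]
5: 0x24 (blk 2, set 0) → L1-HIT  vc=[4]
6: 0x2b (blk 2, set 0) → L1-HIT  vc=[4]
7: 0x45 (blk 4, set 0) → VC-HIT  vc=[2]
8: 0x2a (blk 2, set 0) → VC-HIT  vc=[4]
9: 0x45 (blk 4, set 0) → VC-HIT  vc=[2]
10: 0x24 (blk 2, set 0) → VC-HIT  vc=[4]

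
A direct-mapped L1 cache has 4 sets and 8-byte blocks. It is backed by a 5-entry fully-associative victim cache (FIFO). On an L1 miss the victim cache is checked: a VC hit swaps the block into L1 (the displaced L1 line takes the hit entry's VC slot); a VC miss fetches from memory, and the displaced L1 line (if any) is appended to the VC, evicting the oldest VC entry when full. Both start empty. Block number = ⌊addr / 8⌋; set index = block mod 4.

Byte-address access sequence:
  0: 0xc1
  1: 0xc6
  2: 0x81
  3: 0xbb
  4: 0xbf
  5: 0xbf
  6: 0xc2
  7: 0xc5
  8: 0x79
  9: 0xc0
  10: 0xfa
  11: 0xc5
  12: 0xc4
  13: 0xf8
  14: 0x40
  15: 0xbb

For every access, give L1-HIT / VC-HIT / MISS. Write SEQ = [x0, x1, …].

SEQ = [MISS, L1-HIT, MISS, MISS, L1-HIT, L1-HIT, VC-HIT, L1-HIT, MISS, L1-HIT, MISS, L1-HIT, L1-HIT, L1-HIT, MISS, VC-HIT]

#0 0xc1→b24/s0 MISS; vc=[]
#1 0xc6→b24/s0 L1-HIT; vc=[]
#2 0x81→b16/s0 MISS; vc=[24]
#3 0xbb→b23/s3 MISS; vc=[24]
#4 0xbf→b23/s3 L1-HIT; vc=[24]
#5 0xbf→b23/s3 L1-HIT; vc=[24]
#6 0xc2→b24/s0 VC-HIT; vc=[16]
#7 0xc5→b24/s0 L1-HIT; vc=[16]
#8 0x79→b15/s3 MISS; vc=[16,23]
#9 0xc0→b24/s0 L1-HIT; vc=[16,23]
#10 0xfa→b31/s3 MISS; vc=[16,23,15]
#11 0xc5→b24/s0 L1-HIT; vc=[16,23,15]
#12 0xc4→b24/s0 L1-HIT; vc=[16,23,15]
#13 0xf8→b31/s3 L1-HIT; vc=[16,23,15]
#14 0x40→b8/s0 MISS; vc=[16,23,15,24]
#15 0xbb→b23/s3 VC-HIT; vc=[16,31,15,24]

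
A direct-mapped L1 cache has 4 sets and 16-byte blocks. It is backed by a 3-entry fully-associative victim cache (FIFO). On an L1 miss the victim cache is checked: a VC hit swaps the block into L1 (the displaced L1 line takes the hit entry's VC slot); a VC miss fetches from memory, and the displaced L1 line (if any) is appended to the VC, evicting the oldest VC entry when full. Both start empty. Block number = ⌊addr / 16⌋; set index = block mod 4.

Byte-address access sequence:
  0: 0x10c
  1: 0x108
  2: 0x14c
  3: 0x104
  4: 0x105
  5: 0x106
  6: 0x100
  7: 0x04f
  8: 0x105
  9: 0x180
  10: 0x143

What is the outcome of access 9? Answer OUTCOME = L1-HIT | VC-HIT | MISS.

#0 0x10c→b16/s0 MISS; vc=[]
#1 0x108→b16/s0 L1-HIT; vc=[]
#2 0x14c→b20/s0 MISS; vc=[16]
#3 0x104→b16/s0 VC-HIT; vc=[20]
#4 0x105→b16/s0 L1-HIT; vc=[20]
#5 0x106→b16/s0 L1-HIT; vc=[20]
#6 0x100→b16/s0 L1-HIT; vc=[20]
#7 0x4f→b4/s0 MISS; vc=[20,16]
#8 0x105→b16/s0 VC-HIT; vc=[20,4]
#9 0x180→b24/s0 MISS; vc=[20,4,16]
#10 0x143→b20/s0 VC-HIT; vc=[24,4,16]

OUTCOME = MISS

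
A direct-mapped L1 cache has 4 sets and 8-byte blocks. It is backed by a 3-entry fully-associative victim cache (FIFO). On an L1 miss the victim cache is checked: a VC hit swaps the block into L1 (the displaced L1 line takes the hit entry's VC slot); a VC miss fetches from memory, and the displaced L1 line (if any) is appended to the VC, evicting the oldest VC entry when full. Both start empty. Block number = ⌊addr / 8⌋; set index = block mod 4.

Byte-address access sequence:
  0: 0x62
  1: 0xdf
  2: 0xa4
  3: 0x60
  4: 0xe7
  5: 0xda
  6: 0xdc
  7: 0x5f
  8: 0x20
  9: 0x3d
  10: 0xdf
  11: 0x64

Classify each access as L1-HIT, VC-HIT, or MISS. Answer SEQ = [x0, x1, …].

0: 0x62 (blk 12, set 0) → MISS  vc=[]
1: 0xdf (blk 27, set 3) → MISS  vc=[]
2: 0xa4 (blk 20, set 0) → MISS  vc=[12]
3: 0x60 (blk 12, set 0) → VC-HIT  vc=[20]
4: 0xe7 (blk 28, set 0) → MISS  vc=[20, 12]
5: 0xda (blk 27, set 3) → L1-HIT  vc=[20, 12]
6: 0xdc (blk 27, set 3) → L1-HIT  vc=[20, 12]
7: 0x5f (blk 11, set 3) → MISS  vc=[20, 12, 27]
8: 0x20 (blk 4, set 0) → MISS  vc=[12, 27, 28]
9: 0x3d (blk 7, set 3) → MISS  vc=[27, 28, 11]
10: 0xdf (blk 27, set 3) → VC-HIT  vc=[7, 28, 11]
11: 0x64 (blk 12, set 0) → MISS  vc=[28, 11, 4]

SEQ = [MISS, MISS, MISS, VC-HIT, MISS, L1-HIT, L1-HIT, MISS, MISS, MISS, VC-HIT, MISS]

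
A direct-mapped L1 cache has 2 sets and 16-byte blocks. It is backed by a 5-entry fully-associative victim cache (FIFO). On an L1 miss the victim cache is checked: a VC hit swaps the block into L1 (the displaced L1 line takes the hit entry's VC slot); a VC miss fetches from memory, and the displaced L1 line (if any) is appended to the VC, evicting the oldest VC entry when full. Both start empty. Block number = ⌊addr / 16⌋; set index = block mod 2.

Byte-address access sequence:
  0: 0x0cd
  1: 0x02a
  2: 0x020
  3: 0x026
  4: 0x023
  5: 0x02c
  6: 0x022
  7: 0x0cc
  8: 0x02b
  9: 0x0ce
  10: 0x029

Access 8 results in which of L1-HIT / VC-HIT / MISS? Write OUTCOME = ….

  [0] addr=0xcd blk=12 s=0: MISS | VC []
  [1] addr=0x2a blk=2 s=0: MISS | VC [12]
  [2] addr=0x20 blk=2 s=0: L1-HIT | VC [12]
  [3] addr=0x26 blk=2 s=0: L1-HIT | VC [12]
  [4] addr=0x23 blk=2 s=0: L1-HIT | VC [12]
  [5] addr=0x2c blk=2 s=0: L1-HIT | VC [12]
  [6] addr=0x22 blk=2 s=0: L1-HIT | VC [12]
  [7] addr=0xcc blk=12 s=0: VC-HIT | VC [2]
  [8] addr=0x2b blk=2 s=0: VC-HIT | VC [12]
  [9] addr=0xce blk=12 s=0: VC-HIT | VC [2]
  [10] addr=0x29 blk=2 s=0: VC-HIT | VC [12]

OUTCOME = VC-HIT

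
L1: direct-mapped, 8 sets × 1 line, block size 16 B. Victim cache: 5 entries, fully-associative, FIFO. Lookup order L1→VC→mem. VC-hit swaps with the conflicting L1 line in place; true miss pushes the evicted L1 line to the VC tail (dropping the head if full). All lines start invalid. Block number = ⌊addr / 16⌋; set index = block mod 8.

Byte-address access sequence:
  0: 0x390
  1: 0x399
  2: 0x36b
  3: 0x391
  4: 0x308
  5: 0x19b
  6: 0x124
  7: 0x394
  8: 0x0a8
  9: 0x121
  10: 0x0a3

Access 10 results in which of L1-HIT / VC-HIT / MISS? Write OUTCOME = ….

  [0] addr=0x390 blk=57 s=1: MISS | VC []
  [1] addr=0x399 blk=57 s=1: L1-HIT | VC []
  [2] addr=0x36b blk=54 s=6: MISS | VC []
  [3] addr=0x391 blk=57 s=1: L1-HIT | VC []
  [4] addr=0x308 blk=48 s=0: MISS | VC []
  [5] addr=0x19b blk=25 s=1: MISS | VC [57]
  [6] addr=0x124 blk=18 s=2: MISS | VC [57]
  [7] addr=0x394 blk=57 s=1: VC-HIT | VC [25]
  [8] addr=0xa8 blk=10 s=2: MISS | VC [25, 18]
  [9] addr=0x121 blk=18 s=2: VC-HIT | VC [25, 10]
  [10] addr=0xa3 blk=10 s=2: VC-HIT | VC [25, 18]

OUTCOME = VC-HIT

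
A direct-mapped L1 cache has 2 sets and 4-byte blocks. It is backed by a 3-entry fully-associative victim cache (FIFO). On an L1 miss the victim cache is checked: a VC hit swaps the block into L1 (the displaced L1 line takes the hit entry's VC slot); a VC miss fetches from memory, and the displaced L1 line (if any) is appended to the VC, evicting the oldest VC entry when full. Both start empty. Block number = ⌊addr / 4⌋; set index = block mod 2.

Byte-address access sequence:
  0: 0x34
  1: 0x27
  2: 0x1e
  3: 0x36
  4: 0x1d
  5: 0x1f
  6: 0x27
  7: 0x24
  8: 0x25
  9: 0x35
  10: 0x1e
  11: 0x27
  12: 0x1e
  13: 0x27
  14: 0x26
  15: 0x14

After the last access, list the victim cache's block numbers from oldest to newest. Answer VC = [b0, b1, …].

VC = [7, 13, 9]

  [0] addr=0x34 blk=13 s=1: MISS | VC []
  [1] addr=0x27 blk=9 s=1: MISS | VC [13]
  [2] addr=0x1e blk=7 s=1: MISS | VC [13, 9]
  [3] addr=0x36 blk=13 s=1: VC-HIT | VC [7, 9]
  [4] addr=0x1d blk=7 s=1: VC-HIT | VC [13, 9]
  [5] addr=0x1f blk=7 s=1: L1-HIT | VC [13, 9]
  [6] addr=0x27 blk=9 s=1: VC-HIT | VC [13, 7]
  [7] addr=0x24 blk=9 s=1: L1-HIT | VC [13, 7]
  [8] addr=0x25 blk=9 s=1: L1-HIT | VC [13, 7]
  [9] addr=0x35 blk=13 s=1: VC-HIT | VC [9, 7]
  [10] addr=0x1e blk=7 s=1: VC-HIT | VC [9, 13]
  [11] addr=0x27 blk=9 s=1: VC-HIT | VC [7, 13]
  [12] addr=0x1e blk=7 s=1: VC-HIT | VC [9, 13]
  [13] addr=0x27 blk=9 s=1: VC-HIT | VC [7, 13]
  [14] addr=0x26 blk=9 s=1: L1-HIT | VC [7, 13]
  [15] addr=0x14 blk=5 s=1: MISS | VC [7, 13, 9]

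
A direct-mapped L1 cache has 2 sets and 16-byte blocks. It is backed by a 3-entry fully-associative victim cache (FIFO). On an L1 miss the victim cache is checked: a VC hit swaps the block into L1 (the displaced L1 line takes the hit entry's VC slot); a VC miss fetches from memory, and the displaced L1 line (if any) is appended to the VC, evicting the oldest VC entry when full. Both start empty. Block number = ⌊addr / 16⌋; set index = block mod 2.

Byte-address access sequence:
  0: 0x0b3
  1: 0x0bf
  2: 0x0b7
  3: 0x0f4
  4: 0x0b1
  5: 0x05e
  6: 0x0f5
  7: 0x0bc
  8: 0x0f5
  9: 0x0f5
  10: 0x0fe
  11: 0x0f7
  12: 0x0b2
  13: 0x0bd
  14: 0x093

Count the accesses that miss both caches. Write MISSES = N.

#0 0xb3→b11/s1 MISS; vc=[]
#1 0xbf→b11/s1 L1-HIT; vc=[]
#2 0xb7→b11/s1 L1-HIT; vc=[]
#3 0xf4→b15/s1 MISS; vc=[11]
#4 0xb1→b11/s1 VC-HIT; vc=[15]
#5 0x5e→b5/s1 MISS; vc=[15,11]
#6 0xf5→b15/s1 VC-HIT; vc=[5,11]
#7 0xbc→b11/s1 VC-HIT; vc=[5,15]
#8 0xf5→b15/s1 VC-HIT; vc=[5,11]
#9 0xf5→b15/s1 L1-HIT; vc=[5,11]
#10 0xfe→b15/s1 L1-HIT; vc=[5,11]
#11 0xf7→b15/s1 L1-HIT; vc=[5,11]
#12 0xb2→b11/s1 VC-HIT; vc=[5,15]
#13 0xbd→b11/s1 L1-HIT; vc=[5,15]
#14 0x93→b9/s1 MISS; vc=[5,15,11]

MISSES = 4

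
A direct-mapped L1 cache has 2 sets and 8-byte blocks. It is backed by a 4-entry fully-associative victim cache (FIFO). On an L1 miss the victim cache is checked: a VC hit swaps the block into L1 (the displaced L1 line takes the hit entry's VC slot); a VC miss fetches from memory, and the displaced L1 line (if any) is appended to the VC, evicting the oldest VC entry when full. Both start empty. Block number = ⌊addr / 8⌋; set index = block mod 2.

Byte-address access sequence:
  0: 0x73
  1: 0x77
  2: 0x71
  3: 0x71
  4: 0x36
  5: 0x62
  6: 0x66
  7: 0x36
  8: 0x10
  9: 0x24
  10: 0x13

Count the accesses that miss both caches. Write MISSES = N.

  [0] addr=0x73 blk=14 s=0: MISS | VC []
  [1] addr=0x77 blk=14 s=0: L1-HIT | VC []
  [2] addr=0x71 blk=14 s=0: L1-HIT | VC []
  [3] addr=0x71 blk=14 s=0: L1-HIT | VC []
  [4] addr=0x36 blk=6 s=0: MISS | VC [14]
  [5] addr=0x62 blk=12 s=0: MISS | VC [14, 6]
  [6] addr=0x66 blk=12 s=0: L1-HIT | VC [14, 6]
  [7] addr=0x36 blk=6 s=0: VC-HIT | VC [14, 12]
  [8] addr=0x10 blk=2 s=0: MISS | VC [14, 12, 6]
  [9] addr=0x24 blk=4 s=0: MISS | VC [14, 12, 6, 2]
  [10] addr=0x13 blk=2 s=0: VC-HIT | VC [14, 12, 6, 4]

MISSES = 5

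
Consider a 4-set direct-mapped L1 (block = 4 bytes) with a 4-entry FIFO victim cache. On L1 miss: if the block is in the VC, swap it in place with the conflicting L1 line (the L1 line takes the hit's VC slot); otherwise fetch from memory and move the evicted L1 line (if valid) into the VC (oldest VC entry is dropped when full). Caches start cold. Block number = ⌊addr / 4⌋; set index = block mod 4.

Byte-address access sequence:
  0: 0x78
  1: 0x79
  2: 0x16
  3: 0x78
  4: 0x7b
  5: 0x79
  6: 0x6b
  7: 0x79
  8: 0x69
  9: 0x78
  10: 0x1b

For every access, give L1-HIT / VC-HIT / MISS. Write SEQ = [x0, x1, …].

0: 0x78 (blk 30, set 2) → MISS  vc=[]
1: 0x79 (blk 30, set 2) → L1-HIT  vc=[]
2: 0x16 (blk 5, set 1) → MISS  vc=[]
3: 0x78 (blk 30, set 2) → L1-HIT  vc=[]
4: 0x7b (blk 30, set 2) → L1-HIT  vc=[]
5: 0x79 (blk 30, set 2) → L1-HIT  vc=[]
6: 0x6b (blk 26, set 2) → MISS  vc=[30]
7: 0x79 (blk 30, set 2) → VC-HIT  vc=[26]
8: 0x69 (blk 26, set 2) → VC-HIT  vc=[30]
9: 0x78 (blk 30, set 2) → VC-HIT  vc=[26]
10: 0x1b (blk 6, set 2) → MISS  vc=[26, 30]

SEQ = [MISS, L1-HIT, MISS, L1-HIT, L1-HIT, L1-HIT, MISS, VC-HIT, VC-HIT, VC-HIT, MISS]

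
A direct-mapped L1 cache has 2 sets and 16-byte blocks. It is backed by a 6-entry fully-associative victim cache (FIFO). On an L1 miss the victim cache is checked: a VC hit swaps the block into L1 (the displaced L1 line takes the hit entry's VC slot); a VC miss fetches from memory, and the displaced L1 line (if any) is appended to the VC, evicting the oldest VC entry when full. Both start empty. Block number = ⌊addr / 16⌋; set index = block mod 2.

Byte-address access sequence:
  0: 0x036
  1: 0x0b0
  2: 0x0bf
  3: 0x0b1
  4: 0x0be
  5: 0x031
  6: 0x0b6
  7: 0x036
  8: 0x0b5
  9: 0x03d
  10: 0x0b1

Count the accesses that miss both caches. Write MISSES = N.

MISSES = 2

#0 0x36→b3/s1 MISS; vc=[]
#1 0xb0→b11/s1 MISS; vc=[3]
#2 0xbf→b11/s1 L1-HIT; vc=[3]
#3 0xb1→b11/s1 L1-HIT; vc=[3]
#4 0xbe→b11/s1 L1-HIT; vc=[3]
#5 0x31→b3/s1 VC-HIT; vc=[11]
#6 0xb6→b11/s1 VC-HIT; vc=[3]
#7 0x36→b3/s1 VC-HIT; vc=[11]
#8 0xb5→b11/s1 VC-HIT; vc=[3]
#9 0x3d→b3/s1 VC-HIT; vc=[11]
#10 0xb1→b11/s1 VC-HIT; vc=[3]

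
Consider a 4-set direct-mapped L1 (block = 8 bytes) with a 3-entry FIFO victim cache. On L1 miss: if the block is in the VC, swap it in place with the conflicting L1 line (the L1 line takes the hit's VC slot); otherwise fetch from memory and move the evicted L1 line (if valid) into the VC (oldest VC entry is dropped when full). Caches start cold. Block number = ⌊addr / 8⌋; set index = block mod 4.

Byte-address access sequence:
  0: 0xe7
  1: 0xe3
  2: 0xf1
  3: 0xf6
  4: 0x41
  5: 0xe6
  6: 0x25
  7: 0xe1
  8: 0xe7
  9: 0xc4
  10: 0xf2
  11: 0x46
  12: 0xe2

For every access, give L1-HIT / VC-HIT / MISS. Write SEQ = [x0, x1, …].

  [0] addr=0xe7 blk=28 s=0: MISS | VC []
  [1] addr=0xe3 blk=28 s=0: L1-HIT | VC []
  [2] addr=0xf1 blk=30 s=2: MISS | VC []
  [3] addr=0xf6 blk=30 s=2: L1-HIT | VC []
  [4] addr=0x41 blk=8 s=0: MISS | VC [28]
  [5] addr=0xe6 blk=28 s=0: VC-HIT | VC [8]
  [6] addr=0x25 blk=4 s=0: MISS | VC [8, 28]
  [7] addr=0xe1 blk=28 s=0: VC-HIT | VC [8, 4]
  [8] addr=0xe7 blk=28 s=0: L1-HIT | VC [8, 4]
  [9] addr=0xc4 blk=24 s=0: MISS | VC [8, 4, 28]
  [10] addr=0xf2 blk=30 s=2: L1-HIT | VC [8, 4, 28]
  [11] addr=0x46 blk=8 s=0: VC-HIT | VC [24, 4, 28]
  [12] addr=0xe2 blk=28 s=0: VC-HIT | VC [24, 4, 8]

SEQ = [MISS, L1-HIT, MISS, L1-HIT, MISS, VC-HIT, MISS, VC-HIT, L1-HIT, MISS, L1-HIT, VC-HIT, VC-HIT]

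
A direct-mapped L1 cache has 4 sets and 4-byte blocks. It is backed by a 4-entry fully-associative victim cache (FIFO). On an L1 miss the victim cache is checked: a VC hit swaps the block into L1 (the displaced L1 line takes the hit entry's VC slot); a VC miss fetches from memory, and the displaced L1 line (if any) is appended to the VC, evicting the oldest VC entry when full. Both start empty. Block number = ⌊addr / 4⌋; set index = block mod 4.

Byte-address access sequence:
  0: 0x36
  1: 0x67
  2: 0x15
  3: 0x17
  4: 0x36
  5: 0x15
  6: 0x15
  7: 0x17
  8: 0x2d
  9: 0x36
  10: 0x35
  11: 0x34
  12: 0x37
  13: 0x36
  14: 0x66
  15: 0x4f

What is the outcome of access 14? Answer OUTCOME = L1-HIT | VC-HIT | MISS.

OUTCOME = VC-HIT

0: 0x36 (blk 13, set 1) → MISS  vc=[]
1: 0x67 (blk 25, set 1) → MISS  vc=[13]
2: 0x15 (blk 5, set 1) → MISS  vc=[13, 25]
3: 0x17 (blk 5, set 1) → L1-HIT  vc=[13, 25]
4: 0x36 (blk 13, set 1) → VC-HIT  vc=[5, 25]
5: 0x15 (blk 5, set 1) → VC-HIT  vc=[13, 25]
6: 0x15 (blk 5, set 1) → L1-HIT  vc=[13, 25]
7: 0x17 (blk 5, set 1) → L1-HIT  vc=[13, 25]
8: 0x2d (blk 11, set 3) → MISS  vc=[13, 25]
9: 0x36 (blk 13, set 1) → VC-HIT  vc=[5, 25]
10: 0x35 (blk 13, set 1) → L1-HIT  vc=[5, 25]
11: 0x34 (blk 13, set 1) → L1-HIT  vc=[5, 25]
12: 0x37 (blk 13, set 1) → L1-HIT  vc=[5, 25]
13: 0x36 (blk 13, set 1) → L1-HIT  vc=[5, 25]
14: 0x66 (blk 25, set 1) → VC-HIT  vc=[5, 13]
15: 0x4f (blk 19, set 3) → MISS  vc=[5, 13, 11]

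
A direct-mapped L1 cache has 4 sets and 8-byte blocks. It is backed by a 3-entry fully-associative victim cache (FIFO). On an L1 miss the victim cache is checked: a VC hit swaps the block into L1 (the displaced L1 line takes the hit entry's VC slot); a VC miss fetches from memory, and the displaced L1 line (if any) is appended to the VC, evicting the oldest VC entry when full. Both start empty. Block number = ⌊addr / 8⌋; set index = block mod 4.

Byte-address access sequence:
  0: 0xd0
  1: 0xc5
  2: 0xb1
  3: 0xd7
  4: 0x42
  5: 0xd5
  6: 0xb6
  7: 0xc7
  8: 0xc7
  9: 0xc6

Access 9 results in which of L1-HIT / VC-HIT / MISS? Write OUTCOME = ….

  [0] addr=0xd0 blk=26 s=2: MISS | VC []
  [1] addr=0xc5 blk=24 s=0: MISS | VC []
  [2] addr=0xb1 blk=22 s=2: MISS | VC [26]
  [3] addr=0xd7 blk=26 s=2: VC-HIT | VC [22]
  [4] addr=0x42 blk=8 s=0: MISS | VC [22, 24]
  [5] addr=0xd5 blk=26 s=2: L1-HIT | VC [22, 24]
  [6] addr=0xb6 blk=22 s=2: VC-HIT | VC [26, 24]
  [7] addr=0xc7 blk=24 s=0: VC-HIT | VC [26, 8]
  [8] addr=0xc7 blk=24 s=0: L1-HIT | VC [26, 8]
  [9] addr=0xc6 blk=24 s=0: L1-HIT | VC [26, 8]

OUTCOME = L1-HIT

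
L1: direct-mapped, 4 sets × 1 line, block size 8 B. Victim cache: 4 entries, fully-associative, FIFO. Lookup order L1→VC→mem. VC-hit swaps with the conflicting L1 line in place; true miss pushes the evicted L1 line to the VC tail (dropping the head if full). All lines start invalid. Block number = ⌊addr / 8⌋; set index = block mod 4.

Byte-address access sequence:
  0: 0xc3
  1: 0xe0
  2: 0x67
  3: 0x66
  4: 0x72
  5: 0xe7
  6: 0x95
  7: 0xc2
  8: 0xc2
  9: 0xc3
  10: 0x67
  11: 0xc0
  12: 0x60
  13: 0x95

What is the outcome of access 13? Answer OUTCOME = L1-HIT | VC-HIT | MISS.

0: 0xc3 (blk 24, set 0) → MISS  vc=[]
1: 0xe0 (blk 28, set 0) → MISS  vc=[24]
2: 0x67 (blk 12, set 0) → MISS  vc=[24, 28]
3: 0x66 (blk 12, set 0) → L1-HIT  vc=[24, 28]
4: 0x72 (blk 14, set 2) → MISS  vc=[24, 28]
5: 0xe7 (blk 28, set 0) → VC-HIT  vc=[24, 12]
6: 0x95 (blk 18, set 2) → MISS  vc=[24, 12, 14]
7: 0xc2 (blk 24, set 0) → VC-HIT  vc=[28, 12, 14]
8: 0xc2 (blk 24, set 0) → L1-HIT  vc=[28, 12, 14]
9: 0xc3 (blk 24, set 0) → L1-HIT  vc=[28, 12, 14]
10: 0x67 (blk 12, set 0) → VC-HIT  vc=[28, 24, 14]
11: 0xc0 (blk 24, set 0) → VC-HIT  vc=[28, 12, 14]
12: 0x60 (blk 12, set 0) → VC-HIT  vc=[28, 24, 14]
13: 0x95 (blk 18, set 2) → L1-HIT  vc=[28, 24, 14]

OUTCOME = L1-HIT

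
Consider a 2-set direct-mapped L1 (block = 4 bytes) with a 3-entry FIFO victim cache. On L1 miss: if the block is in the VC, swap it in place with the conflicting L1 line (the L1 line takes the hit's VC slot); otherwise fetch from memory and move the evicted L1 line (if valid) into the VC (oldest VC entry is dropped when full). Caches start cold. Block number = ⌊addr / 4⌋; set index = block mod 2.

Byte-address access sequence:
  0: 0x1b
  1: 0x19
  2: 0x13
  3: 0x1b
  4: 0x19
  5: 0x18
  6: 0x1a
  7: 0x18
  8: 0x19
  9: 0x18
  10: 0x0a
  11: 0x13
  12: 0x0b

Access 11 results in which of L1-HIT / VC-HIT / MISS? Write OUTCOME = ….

  [0] addr=0x1b blk=6 s=0: MISS | VC []
  [1] addr=0x19 blk=6 s=0: L1-HIT | VC []
  [2] addr=0x13 blk=4 s=0: MISS | VC [6]
  [3] addr=0x1b blk=6 s=0: VC-HIT | VC [4]
  [4] addr=0x19 blk=6 s=0: L1-HIT | VC [4]
  [5] addr=0x18 blk=6 s=0: L1-HIT | VC [4]
  [6] addr=0x1a blk=6 s=0: L1-HIT | VC [4]
  [7] addr=0x18 blk=6 s=0: L1-HIT | VC [4]
  [8] addr=0x19 blk=6 s=0: L1-HIT | VC [4]
  [9] addr=0x18 blk=6 s=0: L1-HIT | VC [4]
  [10] addr=0xa blk=2 s=0: MISS | VC [4, 6]
  [11] addr=0x13 blk=4 s=0: VC-HIT | VC [2, 6]
  [12] addr=0xb blk=2 s=0: VC-HIT | VC [4, 6]

OUTCOME = VC-HIT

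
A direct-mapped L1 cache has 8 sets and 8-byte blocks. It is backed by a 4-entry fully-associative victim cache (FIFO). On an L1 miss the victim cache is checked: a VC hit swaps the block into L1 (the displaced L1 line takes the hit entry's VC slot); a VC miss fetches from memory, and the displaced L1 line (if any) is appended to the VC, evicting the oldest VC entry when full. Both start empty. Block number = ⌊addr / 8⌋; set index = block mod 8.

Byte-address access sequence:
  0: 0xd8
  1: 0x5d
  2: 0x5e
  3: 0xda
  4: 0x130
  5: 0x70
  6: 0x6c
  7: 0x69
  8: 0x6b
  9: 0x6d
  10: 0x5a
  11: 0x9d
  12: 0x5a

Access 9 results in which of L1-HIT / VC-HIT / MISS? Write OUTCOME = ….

  [0] addr=0xd8 blk=27 s=3: MISS | VC []
  [1] addr=0x5d blk=11 s=3: MISS | VC [27]
  [2] addr=0x5e blk=11 s=3: L1-HIT | VC [27]
  [3] addr=0xda blk=27 s=3: VC-HIT | VC [11]
  [4] addr=0x130 blk=38 s=6: MISS | VC [11]
  [5] addr=0x70 blk=14 s=6: MISS | VC [11, 38]
  [6] addr=0x6c blk=13 s=5: MISS | VC [11, 38]
  [7] addr=0x69 blk=13 s=5: L1-HIT | VC [11, 38]
  [8] addr=0x6b blk=13 s=5: L1-HIT | VC [11, 38]
  [9] addr=0x6d blk=13 s=5: L1-HIT | VC [11, 38]
  [10] addr=0x5a blk=11 s=3: VC-HIT | VC [27, 38]
  [11] addr=0x9d blk=19 s=3: MISS | VC [27, 38, 11]
  [12] addr=0x5a blk=11 s=3: VC-HIT | VC [27, 38, 19]

OUTCOME = L1-HIT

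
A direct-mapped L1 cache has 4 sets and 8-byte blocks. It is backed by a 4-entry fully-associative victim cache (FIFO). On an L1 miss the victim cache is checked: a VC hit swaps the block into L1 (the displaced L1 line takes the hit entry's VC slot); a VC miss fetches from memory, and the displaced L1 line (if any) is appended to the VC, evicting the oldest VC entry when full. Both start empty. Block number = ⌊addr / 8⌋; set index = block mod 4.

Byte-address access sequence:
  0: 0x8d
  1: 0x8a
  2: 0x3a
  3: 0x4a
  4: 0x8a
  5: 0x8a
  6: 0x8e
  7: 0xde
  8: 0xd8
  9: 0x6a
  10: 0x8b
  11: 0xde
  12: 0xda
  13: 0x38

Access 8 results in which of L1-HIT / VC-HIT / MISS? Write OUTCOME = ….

OUTCOME = L1-HIT

0: 0x8d (blk 17, set 1) → MISS  vc=[]
1: 0x8a (blk 17, set 1) → L1-HIT  vc=[]
2: 0x3a (blk 7, set 3) → MISS  vc=[]
3: 0x4a (blk 9, set 1) → MISS  vc=[17]
4: 0x8a (blk 17, set 1) → VC-HIT  vc=[9]
5: 0x8a (blk 17, set 1) → L1-HIT  vc=[9]
6: 0x8e (blk 17, set 1) → L1-HIT  vc=[9]
7: 0xde (blk 27, set 3) → MISS  vc=[9, 7]
8: 0xd8 (blk 27, set 3) → L1-HIT  vc=[9, 7]
9: 0x6a (blk 13, set 1) → MISS  vc=[9, 7, 17]
10: 0x8b (blk 17, set 1) → VC-HIT  vc=[9, 7, 13]
11: 0xde (blk 27, set 3) → L1-HIT  vc=[9, 7, 13]
12: 0xda (blk 27, set 3) → L1-HIT  vc=[9, 7, 13]
13: 0x38 (blk 7, set 3) → VC-HIT  vc=[9, 27, 13]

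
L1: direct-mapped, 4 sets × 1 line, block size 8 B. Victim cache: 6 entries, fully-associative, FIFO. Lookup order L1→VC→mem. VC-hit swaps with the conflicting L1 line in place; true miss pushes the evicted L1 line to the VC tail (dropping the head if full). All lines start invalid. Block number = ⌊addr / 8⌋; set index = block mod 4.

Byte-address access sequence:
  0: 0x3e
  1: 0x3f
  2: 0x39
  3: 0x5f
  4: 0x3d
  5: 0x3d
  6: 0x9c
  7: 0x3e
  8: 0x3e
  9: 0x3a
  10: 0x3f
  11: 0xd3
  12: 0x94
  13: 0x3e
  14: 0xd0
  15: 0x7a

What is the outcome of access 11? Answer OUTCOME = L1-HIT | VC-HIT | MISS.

0: 0x3e (blk 7, set 3) → MISS  vc=[]
1: 0x3f (blk 7, set 3) → L1-HIT  vc=[]
2: 0x39 (blk 7, set 3) → L1-HIT  vc=[]
3: 0x5f (blk 11, set 3) → MISS  vc=[7]
4: 0x3d (blk 7, set 3) → VC-HIT  vc=[11]
5: 0x3d (blk 7, set 3) → L1-HIT  vc=[11]
6: 0x9c (blk 19, set 3) → MISS  vc=[11, 7]
7: 0x3e (blk 7, set 3) → VC-HIT  vc=[11, 19]
8: 0x3e (blk 7, set 3) → L1-HIT  vc=[11, 19]
9: 0x3a (blk 7, set 3) → L1-HIT  vc=[11, 19]
10: 0x3f (blk 7, set 3) → L1-HIT  vc=[11, 19]
11: 0xd3 (blk 26, set 2) → MISS  vc=[11, 19]
12: 0x94 (blk 18, set 2) → MISS  vc=[11, 19, 26]
13: 0x3e (blk 7, set 3) → L1-HIT  vc=[11, 19, 26]
14: 0xd0 (blk 26, set 2) → VC-HIT  vc=[11, 19, 18]
15: 0x7a (blk 15, set 3) → MISS  vc=[11, 19, 18, 7]

OUTCOME = MISS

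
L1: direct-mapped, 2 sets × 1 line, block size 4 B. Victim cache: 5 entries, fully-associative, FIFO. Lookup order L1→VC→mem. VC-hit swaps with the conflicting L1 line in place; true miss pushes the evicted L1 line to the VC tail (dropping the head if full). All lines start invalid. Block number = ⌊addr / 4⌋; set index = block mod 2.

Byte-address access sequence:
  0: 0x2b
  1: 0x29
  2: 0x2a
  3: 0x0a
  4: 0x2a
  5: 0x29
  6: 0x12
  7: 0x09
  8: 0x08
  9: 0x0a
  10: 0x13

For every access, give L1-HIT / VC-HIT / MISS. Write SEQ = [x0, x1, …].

#0 0x2b→b10/s0 MISS; vc=[]
#1 0x29→b10/s0 L1-HIT; vc=[]
#2 0x2a→b10/s0 L1-HIT; vc=[]
#3 0xa→b2/s0 MISS; vc=[10]
#4 0x2a→b10/s0 VC-HIT; vc=[2]
#5 0x29→b10/s0 L1-HIT; vc=[2]
#6 0x12→b4/s0 MISS; vc=[2,10]
#7 0x9→b2/s0 VC-HIT; vc=[4,10]
#8 0x8→b2/s0 L1-HIT; vc=[4,10]
#9 0xa→b2/s0 L1-HIT; vc=[4,10]
#10 0x13→b4/s0 VC-HIT; vc=[2,10]

SEQ = [MISS, L1-HIT, L1-HIT, MISS, VC-HIT, L1-HIT, MISS, VC-HIT, L1-HIT, L1-HIT, VC-HIT]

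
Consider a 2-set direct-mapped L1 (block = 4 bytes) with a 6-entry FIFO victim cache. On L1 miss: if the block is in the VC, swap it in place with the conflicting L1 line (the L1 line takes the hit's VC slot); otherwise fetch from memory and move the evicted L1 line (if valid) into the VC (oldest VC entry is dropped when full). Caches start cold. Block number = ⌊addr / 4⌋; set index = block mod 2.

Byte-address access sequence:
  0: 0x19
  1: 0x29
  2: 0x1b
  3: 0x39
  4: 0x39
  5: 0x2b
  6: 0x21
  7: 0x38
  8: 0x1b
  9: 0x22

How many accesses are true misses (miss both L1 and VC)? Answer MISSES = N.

MISSES = 4

  [0] addr=0x19 blk=6 s=0: MISS | VC []
  [1] addr=0x29 blk=10 s=0: MISS | VC [6]
  [2] addr=0x1b blk=6 s=0: VC-HIT | VC [10]
  [3] addr=0x39 blk=14 s=0: MISS | VC [10, 6]
  [4] addr=0x39 blk=14 s=0: L1-HIT | VC [10, 6]
  [5] addr=0x2b blk=10 s=0: VC-HIT | VC [14, 6]
  [6] addr=0x21 blk=8 s=0: MISS | VC [14, 6, 10]
  [7] addr=0x38 blk=14 s=0: VC-HIT | VC [8, 6, 10]
  [8] addr=0x1b blk=6 s=0: VC-HIT | VC [8, 14, 10]
  [9] addr=0x22 blk=8 s=0: VC-HIT | VC [6, 14, 10]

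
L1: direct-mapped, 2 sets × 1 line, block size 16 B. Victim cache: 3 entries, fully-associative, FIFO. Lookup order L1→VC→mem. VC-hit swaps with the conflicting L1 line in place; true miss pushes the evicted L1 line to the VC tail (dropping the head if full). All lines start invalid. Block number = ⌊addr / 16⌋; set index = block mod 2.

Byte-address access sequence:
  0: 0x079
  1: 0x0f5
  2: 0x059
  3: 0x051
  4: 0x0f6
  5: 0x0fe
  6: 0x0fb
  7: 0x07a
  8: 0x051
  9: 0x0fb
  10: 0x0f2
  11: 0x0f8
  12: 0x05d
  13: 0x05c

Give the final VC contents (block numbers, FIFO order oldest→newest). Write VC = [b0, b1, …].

#0 0x79→b7/s1 MISS; vc=[]
#1 0xf5→b15/s1 MISS; vc=[7]
#2 0x59→b5/s1 MISS; vc=[7,15]
#3 0x51→b5/s1 L1-HIT; vc=[7,15]
#4 0xf6→b15/s1 VC-HIT; vc=[7,5]
#5 0xfe→b15/s1 L1-HIT; vc=[7,5]
#6 0xfb→b15/s1 L1-HIT; vc=[7,5]
#7 0x7a→b7/s1 VC-HIT; vc=[15,5]
#8 0x51→b5/s1 VC-HIT; vc=[15,7]
#9 0xfb→b15/s1 VC-HIT; vc=[5,7]
#10 0xf2→b15/s1 L1-HIT; vc=[5,7]
#11 0xf8→b15/s1 L1-HIT; vc=[5,7]
#12 0x5d→b5/s1 VC-HIT; vc=[15,7]
#13 0x5c→b5/s1 L1-HIT; vc=[15,7]

VC = [15, 7]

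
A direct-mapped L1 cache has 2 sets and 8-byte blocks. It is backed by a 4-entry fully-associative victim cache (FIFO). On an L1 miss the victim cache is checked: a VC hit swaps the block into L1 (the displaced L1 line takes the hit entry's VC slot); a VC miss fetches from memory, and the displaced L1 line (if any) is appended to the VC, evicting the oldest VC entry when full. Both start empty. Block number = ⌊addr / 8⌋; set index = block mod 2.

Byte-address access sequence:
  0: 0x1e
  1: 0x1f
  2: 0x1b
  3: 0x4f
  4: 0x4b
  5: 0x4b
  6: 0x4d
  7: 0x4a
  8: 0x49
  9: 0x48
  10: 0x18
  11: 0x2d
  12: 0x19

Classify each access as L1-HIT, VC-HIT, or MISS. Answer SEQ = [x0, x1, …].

  [0] addr=0x1e blk=3 s=1: MISS | VC []
  [1] addr=0x1f blk=3 s=1: L1-HIT | VC []
  [2] addr=0x1b blk=3 s=1: L1-HIT | VC []
  [3] addr=0x4f blk=9 s=1: MISS | VC [3]
  [4] addr=0x4b blk=9 s=1: L1-HIT | VC [3]
  [5] addr=0x4b blk=9 s=1: L1-HIT | VC [3]
  [6] addr=0x4d blk=9 s=1: L1-HIT | VC [3]
  [7] addr=0x4a blk=9 s=1: L1-HIT | VC [3]
  [8] addr=0x49 blk=9 s=1: L1-HIT | VC [3]
  [9] addr=0x48 blk=9 s=1: L1-HIT | VC [3]
  [10] addr=0x18 blk=3 s=1: VC-HIT | VC [9]
  [11] addr=0x2d blk=5 s=1: MISS | VC [9, 3]
  [12] addr=0x19 blk=3 s=1: VC-HIT | VC [9, 5]

SEQ = [MISS, L1-HIT, L1-HIT, MISS, L1-HIT, L1-HIT, L1-HIT, L1-HIT, L1-HIT, L1-HIT, VC-HIT, MISS, VC-HIT]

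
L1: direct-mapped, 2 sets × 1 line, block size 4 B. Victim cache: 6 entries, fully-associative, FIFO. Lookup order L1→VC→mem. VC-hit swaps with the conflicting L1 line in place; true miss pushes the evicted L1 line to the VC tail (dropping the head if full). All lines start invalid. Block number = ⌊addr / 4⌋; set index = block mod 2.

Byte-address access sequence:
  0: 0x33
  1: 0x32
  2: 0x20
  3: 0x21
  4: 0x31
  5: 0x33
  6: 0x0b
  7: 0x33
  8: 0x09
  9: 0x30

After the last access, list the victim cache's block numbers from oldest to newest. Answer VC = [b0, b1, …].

VC = [8, 2]

  [0] addr=0x33 blk=12 s=0: MISS | VC []
  [1] addr=0x32 blk=12 s=0: L1-HIT | VC []
  [2] addr=0x20 blk=8 s=0: MISS | VC [12]
  [3] addr=0x21 blk=8 s=0: L1-HIT | VC [12]
  [4] addr=0x31 blk=12 s=0: VC-HIT | VC [8]
  [5] addr=0x33 blk=12 s=0: L1-HIT | VC [8]
  [6] addr=0xb blk=2 s=0: MISS | VC [8, 12]
  [7] addr=0x33 blk=12 s=0: VC-HIT | VC [8, 2]
  [8] addr=0x9 blk=2 s=0: VC-HIT | VC [8, 12]
  [9] addr=0x30 blk=12 s=0: VC-HIT | VC [8, 2]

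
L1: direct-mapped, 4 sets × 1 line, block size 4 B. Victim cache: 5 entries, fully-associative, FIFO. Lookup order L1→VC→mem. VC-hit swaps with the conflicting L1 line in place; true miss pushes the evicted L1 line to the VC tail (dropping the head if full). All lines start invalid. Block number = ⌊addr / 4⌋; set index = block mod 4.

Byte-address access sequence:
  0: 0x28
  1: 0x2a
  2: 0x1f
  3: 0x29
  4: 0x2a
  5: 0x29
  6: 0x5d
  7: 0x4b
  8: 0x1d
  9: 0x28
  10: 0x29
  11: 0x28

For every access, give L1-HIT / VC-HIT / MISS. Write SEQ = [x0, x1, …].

  [0] addr=0x28 blk=10 s=2: MISS | VC []
  [1] addr=0x2a blk=10 s=2: L1-HIT | VC []
  [2] addr=0x1f blk=7 s=3: MISS | VC []
  [3] addr=0x29 blk=10 s=2: L1-HIT | VC []
  [4] addr=0x2a blk=10 s=2: L1-HIT | VC []
  [5] addr=0x29 blk=10 s=2: L1-HIT | VC []
  [6] addr=0x5d blk=23 s=3: MISS | VC [7]
  [7] addr=0x4b blk=18 s=2: MISS | VC [7, 10]
  [8] addr=0x1d blk=7 s=3: VC-HIT | VC [23, 10]
  [9] addr=0x28 blk=10 s=2: VC-HIT | VC [23, 18]
  [10] addr=0x29 blk=10 s=2: L1-HIT | VC [23, 18]
  [11] addr=0x28 blk=10 s=2: L1-HIT | VC [23, 18]

SEQ = [MISS, L1-HIT, MISS, L1-HIT, L1-HIT, L1-HIT, MISS, MISS, VC-HIT, VC-HIT, L1-HIT, L1-HIT]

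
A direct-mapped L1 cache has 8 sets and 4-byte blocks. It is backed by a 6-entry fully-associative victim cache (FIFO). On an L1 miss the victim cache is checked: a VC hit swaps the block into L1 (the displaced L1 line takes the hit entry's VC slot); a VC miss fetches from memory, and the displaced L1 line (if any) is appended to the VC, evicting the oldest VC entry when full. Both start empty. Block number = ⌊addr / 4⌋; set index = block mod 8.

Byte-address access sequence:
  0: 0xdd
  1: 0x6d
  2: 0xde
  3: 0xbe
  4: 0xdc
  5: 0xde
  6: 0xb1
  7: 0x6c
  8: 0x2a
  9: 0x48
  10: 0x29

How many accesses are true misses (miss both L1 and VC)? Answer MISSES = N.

  [0] addr=0xdd blk=55 s=7: MISS | VC []
  [1] addr=0x6d blk=27 s=3: MISS | VC []
  [2] addr=0xde blk=55 s=7: L1-HIT | VC []
  [3] addr=0xbe blk=47 s=7: MISS | VC [55]
  [4] addr=0xdc blk=55 s=7: VC-HIT | VC [47]
  [5] addr=0xde blk=55 s=7: L1-HIT | VC [47]
  [6] addr=0xb1 blk=44 s=4: MISS | VC [47]
  [7] addr=0x6c blk=27 s=3: L1-HIT | VC [47]
  [8] addr=0x2a blk=10 s=2: MISS | VC [47]
  [9] addr=0x48 blk=18 s=2: MISS | VC [47, 10]
  [10] addr=0x29 blk=10 s=2: VC-HIT | VC [47, 18]

MISSES = 6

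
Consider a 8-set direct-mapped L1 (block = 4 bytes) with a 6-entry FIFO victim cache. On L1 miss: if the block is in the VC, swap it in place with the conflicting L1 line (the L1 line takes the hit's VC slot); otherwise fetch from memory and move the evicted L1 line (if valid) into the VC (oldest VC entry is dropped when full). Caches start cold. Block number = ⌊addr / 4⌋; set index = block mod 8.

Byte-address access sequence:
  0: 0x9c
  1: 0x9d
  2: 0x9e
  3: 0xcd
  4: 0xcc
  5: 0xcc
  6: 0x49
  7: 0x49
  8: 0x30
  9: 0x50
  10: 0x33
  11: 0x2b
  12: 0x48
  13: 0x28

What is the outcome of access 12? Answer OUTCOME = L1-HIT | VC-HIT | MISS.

0: 0x9c (blk 39, set 7) → MISS  vc=[]
1: 0x9d (blk 39, set 7) → L1-HIT  vc=[]
2: 0x9e (blk 39, set 7) → L1-HIT  vc=[]
3: 0xcd (blk 51, set 3) → MISS  vc=[]
4: 0xcc (blk 51, set 3) → L1-HIT  vc=[]
5: 0xcc (blk 51, set 3) → L1-HIT  vc=[]
6: 0x49 (blk 18, set 2) → MISS  vc=[]
7: 0x49 (blk 18, set 2) → L1-HIT  vc=[]
8: 0x30 (blk 12, set 4) → MISS  vc=[]
9: 0x50 (blk 20, set 4) → MISS  vc=[12]
10: 0x33 (blk 12, set 4) → VC-HIT  vc=[20]
11: 0x2b (blk 10, set 2) → MISS  vc=[20, 18]
12: 0x48 (blk 18, set 2) → VC-HIT  vc=[20, 10]
13: 0x28 (blk 10, set 2) → VC-HIT  vc=[20, 18]

OUTCOME = VC-HIT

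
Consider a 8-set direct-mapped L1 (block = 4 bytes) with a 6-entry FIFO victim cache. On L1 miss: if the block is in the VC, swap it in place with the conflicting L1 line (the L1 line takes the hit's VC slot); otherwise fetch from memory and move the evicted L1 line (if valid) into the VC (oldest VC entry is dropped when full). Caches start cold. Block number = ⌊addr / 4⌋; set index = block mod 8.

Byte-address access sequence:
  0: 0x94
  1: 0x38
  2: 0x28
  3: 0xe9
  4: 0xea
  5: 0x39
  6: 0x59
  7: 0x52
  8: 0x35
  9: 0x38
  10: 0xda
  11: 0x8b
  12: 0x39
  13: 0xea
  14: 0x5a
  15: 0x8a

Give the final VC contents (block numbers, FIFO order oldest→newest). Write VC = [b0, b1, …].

#0 0x94→b37/s5 MISS; vc=[]
#1 0x38→b14/s6 MISS; vc=[]
#2 0x28→b10/s2 MISS; vc=[]
#3 0xe9→b58/s2 MISS; vc=[10]
#4 0xea→b58/s2 L1-HIT; vc=[10]
#5 0x39→b14/s6 L1-HIT; vc=[10]
#6 0x59→b22/s6 MISS; vc=[10,14]
#7 0x52→b20/s4 MISS; vc=[10,14]
#8 0x35→b13/s5 MISS; vc=[10,14,37]
#9 0x38→b14/s6 VC-HIT; vc=[10,22,37]
#10 0xda→b54/s6 MISS; vc=[10,22,37,14]
#11 0x8b→b34/s2 MISS; vc=[10,22,37,14,58]
#12 0x39→b14/s6 VC-HIT; vc=[10,22,37,54,58]
#13 0xea→b58/s2 VC-HIT; vc=[10,22,37,54,34]
#14 0x5a→b22/s6 VC-HIT; vc=[10,14,37,54,34]
#15 0x8a→b34/s2 VC-HIT; vc=[10,14,37,54,58]

VC = [10, 14, 37, 54, 58]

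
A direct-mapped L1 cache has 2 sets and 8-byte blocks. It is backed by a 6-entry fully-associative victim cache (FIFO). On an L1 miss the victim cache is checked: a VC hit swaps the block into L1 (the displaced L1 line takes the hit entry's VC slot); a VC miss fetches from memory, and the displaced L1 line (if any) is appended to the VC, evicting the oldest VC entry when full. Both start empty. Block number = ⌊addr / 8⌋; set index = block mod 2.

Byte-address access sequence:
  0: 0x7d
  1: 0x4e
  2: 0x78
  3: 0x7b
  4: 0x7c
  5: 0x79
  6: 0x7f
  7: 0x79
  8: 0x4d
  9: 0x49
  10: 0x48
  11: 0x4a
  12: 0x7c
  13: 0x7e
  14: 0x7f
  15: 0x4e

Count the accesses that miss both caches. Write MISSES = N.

0: 0x7d (blk 15, set 1) → MISS  vc=[]
1: 0x4e (blk 9, set 1) → MISS  vc=[15]
2: 0x78 (blk 15, set 1) → VC-HIT  vc=[9]
3: 0x7b (blk 15, set 1) → L1-HIT  vc=[9]
4: 0x7c (blk 15, set 1) → L1-HIT  vc=[9]
5: 0x79 (blk 15, set 1) → L1-HIT  vc=[9]
6: 0x7f (blk 15, set 1) → L1-HIT  vc=[9]
7: 0x79 (blk 15, set 1) → L1-HIT  vc=[9]
8: 0x4d (blk 9, set 1) → VC-HIT  vc=[15]
9: 0x49 (blk 9, set 1) → L1-HIT  vc=[15]
10: 0x48 (blk 9, set 1) → L1-HIT  vc=[15]
11: 0x4a (blk 9, set 1) → L1-HIT  vc=[15]
12: 0x7c (blk 15, set 1) → VC-HIT  vc=[9]
13: 0x7e (blk 15, set 1) → L1-HIT  vc=[9]
14: 0x7f (blk 15, set 1) → L1-HIT  vc=[9]
15: 0x4e (blk 9, set 1) → VC-HIT  vc=[15]

MISSES = 2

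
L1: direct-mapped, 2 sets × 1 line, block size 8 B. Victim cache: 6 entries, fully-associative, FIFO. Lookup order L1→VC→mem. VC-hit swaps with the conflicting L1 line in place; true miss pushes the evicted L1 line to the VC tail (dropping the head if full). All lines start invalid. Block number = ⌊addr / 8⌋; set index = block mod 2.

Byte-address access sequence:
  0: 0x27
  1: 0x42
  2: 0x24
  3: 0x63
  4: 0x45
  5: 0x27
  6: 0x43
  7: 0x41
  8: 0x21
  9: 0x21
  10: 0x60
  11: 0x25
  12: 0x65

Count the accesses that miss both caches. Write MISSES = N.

MISSES = 3

  [0] addr=0x27 blk=4 s=0: MISS | VC []
  [1] addr=0x42 blk=8 s=0: MISS | VC [4]
  [2] addr=0x24 blk=4 s=0: VC-HIT | VC [8]
  [3] addr=0x63 blk=12 s=0: MISS | VC [8, 4]
  [4] addr=0x45 blk=8 s=0: VC-HIT | VC [12, 4]
  [5] addr=0x27 blk=4 s=0: VC-HIT | VC [12, 8]
  [6] addr=0x43 blk=8 s=0: VC-HIT | VC [12, 4]
  [7] addr=0x41 blk=8 s=0: L1-HIT | VC [12, 4]
  [8] addr=0x21 blk=4 s=0: VC-HIT | VC [12, 8]
  [9] addr=0x21 blk=4 s=0: L1-HIT | VC [12, 8]
  [10] addr=0x60 blk=12 s=0: VC-HIT | VC [4, 8]
  [11] addr=0x25 blk=4 s=0: VC-HIT | VC [12, 8]
  [12] addr=0x65 blk=12 s=0: VC-HIT | VC [4, 8]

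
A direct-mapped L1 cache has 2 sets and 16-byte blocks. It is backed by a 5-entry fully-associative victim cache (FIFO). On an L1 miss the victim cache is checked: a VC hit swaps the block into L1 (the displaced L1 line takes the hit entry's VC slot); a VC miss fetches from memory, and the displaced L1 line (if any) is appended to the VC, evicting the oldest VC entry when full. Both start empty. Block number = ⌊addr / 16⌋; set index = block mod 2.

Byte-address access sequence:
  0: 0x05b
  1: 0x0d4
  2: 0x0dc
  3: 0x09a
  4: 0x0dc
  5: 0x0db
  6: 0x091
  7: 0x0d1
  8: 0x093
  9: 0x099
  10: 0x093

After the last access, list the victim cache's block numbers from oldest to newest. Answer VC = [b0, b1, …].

  [0] addr=0x5b blk=5 s=1: MISS | VC []
  [1] addr=0xd4 blk=13 s=1: MISS | VC [5]
  [2] addr=0xdc blk=13 s=1: L1-HIT | VC [5]
  [3] addr=0x9a blk=9 s=1: MISS | VC [5, 13]
  [4] addr=0xdc blk=13 s=1: VC-HIT | VC [5, 9]
  [5] addr=0xdb blk=13 s=1: L1-HIT | VC [5, 9]
  [6] addr=0x91 blk=9 s=1: VC-HIT | VC [5, 13]
  [7] addr=0xd1 blk=13 s=1: VC-HIT | VC [5, 9]
  [8] addr=0x93 blk=9 s=1: VC-HIT | VC [5, 13]
  [9] addr=0x99 blk=9 s=1: L1-HIT | VC [5, 13]
  [10] addr=0x93 blk=9 s=1: L1-HIT | VC [5, 13]

VC = [5, 13]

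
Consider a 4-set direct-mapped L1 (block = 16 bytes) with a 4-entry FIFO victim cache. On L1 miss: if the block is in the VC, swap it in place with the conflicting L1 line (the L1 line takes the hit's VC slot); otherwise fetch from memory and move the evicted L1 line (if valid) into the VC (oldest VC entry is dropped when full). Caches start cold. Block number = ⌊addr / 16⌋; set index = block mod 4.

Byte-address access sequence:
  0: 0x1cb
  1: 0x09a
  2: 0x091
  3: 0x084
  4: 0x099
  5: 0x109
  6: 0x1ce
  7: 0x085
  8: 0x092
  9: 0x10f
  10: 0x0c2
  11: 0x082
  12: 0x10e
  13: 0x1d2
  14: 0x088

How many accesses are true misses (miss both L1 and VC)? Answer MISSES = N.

  [0] addr=0x1cb blk=28 s=0: MISS | VC []
  [1] addr=0x9a blk=9 s=1: MISS | VC []
  [2] addr=0x91 blk=9 s=1: L1-HIT | VC []
  [3] addr=0x84 blk=8 s=0: MISS | VC [28]
  [4] addr=0x99 blk=9 s=1: L1-HIT | VC [28]
  [5] addr=0x109 blk=16 s=0: MISS | VC [28, 8]
  [6] addr=0x1ce blk=28 s=0: VC-HIT | VC [16, 8]
  [7] addr=0x85 blk=8 s=0: VC-HIT | VC [16, 28]
  [8] addr=0x92 blk=9 s=1: L1-HIT | VC [16, 28]
  [9] addr=0x10f blk=16 s=0: VC-HIT | VC [8, 28]
  [10] addr=0xc2 blk=12 s=0: MISS | VC [8, 28, 16]
  [11] addr=0x82 blk=8 s=0: VC-HIT | VC [12, 28, 16]
  [12] addr=0x10e blk=16 s=0: VC-HIT | VC [12, 28, 8]
  [13] addr=0x1d2 blk=29 s=1: MISS | VC [12, 28, 8, 9]
  [14] addr=0x88 blk=8 s=0: VC-HIT | VC [12, 28, 16, 9]

MISSES = 6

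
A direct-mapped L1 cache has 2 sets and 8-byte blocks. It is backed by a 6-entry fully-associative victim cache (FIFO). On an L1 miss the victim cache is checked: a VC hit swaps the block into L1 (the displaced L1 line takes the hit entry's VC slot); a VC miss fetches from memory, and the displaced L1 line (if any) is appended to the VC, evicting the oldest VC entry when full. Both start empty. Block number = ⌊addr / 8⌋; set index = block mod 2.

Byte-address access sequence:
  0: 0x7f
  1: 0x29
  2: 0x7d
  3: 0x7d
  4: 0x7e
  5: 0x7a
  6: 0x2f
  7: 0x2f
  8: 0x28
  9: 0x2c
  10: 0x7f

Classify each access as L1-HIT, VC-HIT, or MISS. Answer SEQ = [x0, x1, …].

  [0] addr=0x7f blk=15 s=1: MISS | VC []
  [1] addr=0x29 blk=5 s=1: MISS | VC [15]
  [2] addr=0x7d blk=15 s=1: VC-HIT | VC [5]
  [3] addr=0x7d blk=15 s=1: L1-HIT | VC [5]
  [4] addr=0x7e blk=15 s=1: L1-HIT | VC [5]
  [5] addr=0x7a blk=15 s=1: L1-HIT | VC [5]
  [6] addr=0x2f blk=5 s=1: VC-HIT | VC [15]
  [7] addr=0x2f blk=5 s=1: L1-HIT | VC [15]
  [8] addr=0x28 blk=5 s=1: L1-HIT | VC [15]
  [9] addr=0x2c blk=5 s=1: L1-HIT | VC [15]
  [10] addr=0x7f blk=15 s=1: VC-HIT | VC [5]

SEQ = [MISS, MISS, VC-HIT, L1-HIT, L1-HIT, L1-HIT, VC-HIT, L1-HIT, L1-HIT, L1-HIT, VC-HIT]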